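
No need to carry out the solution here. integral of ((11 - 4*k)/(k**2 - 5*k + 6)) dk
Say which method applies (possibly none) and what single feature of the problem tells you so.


Method: partial fractions — break k**2 - 5*k + 6 into its roots and the integral splits into logarithm-sized bites.


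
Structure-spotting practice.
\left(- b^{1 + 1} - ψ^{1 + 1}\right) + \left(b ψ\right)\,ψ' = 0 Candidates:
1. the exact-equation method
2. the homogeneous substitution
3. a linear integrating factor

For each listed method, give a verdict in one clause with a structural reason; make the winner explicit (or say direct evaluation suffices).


Best approach: the homogeneous substitution — the slope's numerator and denominator have matching total degree, so it depends only on ψ/b and the ratio substitution collapses it. A Bernoulli substitution is a fair alternative on this equation directly; the homogeneous reading takes it as given.
- the exact-equation method — the mixed-partials test fails on this split — it is not an exact differential as presented.
- the homogeneous substitution: a fit — the right tool for this form.
- a linear integrating factor: the unknown enters nonlinearly (through a power, a denominator, or a transcendental function), which the linear integrating-factor recipe cannot absorb as-is — any repair would come from a preliminary substitution, not the factor.


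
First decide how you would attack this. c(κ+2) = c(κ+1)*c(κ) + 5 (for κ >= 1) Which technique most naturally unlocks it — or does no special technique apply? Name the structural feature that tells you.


Method: no special technique — the map from one term to the next is curved, not linear, so linear closed-form machinery does not attach.


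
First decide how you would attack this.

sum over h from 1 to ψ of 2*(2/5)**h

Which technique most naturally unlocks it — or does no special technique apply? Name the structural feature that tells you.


Technique: the geometric series formula — each summand is the previous one scaled by 2/5; that constant multiplier is itself the geometric structure.


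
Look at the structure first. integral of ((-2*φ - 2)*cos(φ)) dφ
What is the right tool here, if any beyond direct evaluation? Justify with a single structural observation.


Technique: integration by parts — a polynomial -2*φ - 2 against the kernel cos(φ) is the signature bounded-ladder case for integration by parts.


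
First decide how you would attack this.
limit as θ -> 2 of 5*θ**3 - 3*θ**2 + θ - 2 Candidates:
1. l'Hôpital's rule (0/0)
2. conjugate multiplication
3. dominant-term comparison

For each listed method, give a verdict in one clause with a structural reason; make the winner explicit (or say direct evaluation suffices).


Technique: no special technique — the function is continuous at 2; evaluation is itself the limit, no machinery required.
- l'Hôpital's rule (0/0): evaluation at the point is determinate, so the rule has nothing to repair.
- conjugate multiplication: no divergent radical difference is present for a conjugate pair to cancel.
- dominant-term comparison — no ranking of term growth rates resolves the limit here.


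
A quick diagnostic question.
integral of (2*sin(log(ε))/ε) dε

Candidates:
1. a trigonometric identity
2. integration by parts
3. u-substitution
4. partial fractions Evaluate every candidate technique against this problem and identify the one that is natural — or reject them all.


Method: u-substitution — collected, the integrand has one factor that is, up to a constant, the derivative of an inner expression the rest depends on — substitute for that inner expression.
- a trigonometric identity: no identity rewrites this into an easier trigonometric form.
- integration by parts — the nonconstant-polynomial-times-standard-kernel pattern (an exp, sine, cosine, or logarithm partner) is absent.
- u-substitution: applies; the problem has the shape this method handles.
- partial fractions: there is no rational-function structure to decompose.


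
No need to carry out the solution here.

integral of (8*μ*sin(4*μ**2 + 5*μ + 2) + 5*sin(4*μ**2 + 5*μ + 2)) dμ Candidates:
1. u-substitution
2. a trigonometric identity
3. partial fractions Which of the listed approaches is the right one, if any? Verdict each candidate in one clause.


Verdict: u-substitution — structure check: outer function, inner expression 4*μ**2 + 5*μ + 2, inner derivative as a factor — the classic u = 4*μ**2 + 5*μ + 2 pattern.
- u-substitution: applicable, and directly so.
- a trigonometric identity: no even trigonometric power and no product of distinct frequencies to rewrite.
- partial fractions: the expression is not a ratio of polynomials that decomposes further.


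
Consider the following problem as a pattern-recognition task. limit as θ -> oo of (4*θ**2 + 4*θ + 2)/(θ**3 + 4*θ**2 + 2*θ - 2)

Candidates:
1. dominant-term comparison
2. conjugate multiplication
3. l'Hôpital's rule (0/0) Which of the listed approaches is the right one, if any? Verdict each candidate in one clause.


Diagnosis: dominant-term comparison — at large θ only the top-degree terms survive; compare the leading terms and the limit falls out.
- dominant-term comparison — a fit — the right tool for this form.
- conjugate multiplication — there is no infinity-minus-infinity radical difference to rationalize.
- l'Hôpital's rule (0/0) — viewed as a single quotient this runs to ∞/∞, not the 0/0 clash this candidate addresses; an at-infinity variant of the rule would resolve it, but comparing leading growth reads the answer without differentiating.


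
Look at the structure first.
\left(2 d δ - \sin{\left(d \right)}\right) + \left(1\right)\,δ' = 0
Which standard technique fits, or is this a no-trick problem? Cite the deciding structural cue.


Best approach: a linear integrating factor — linear in the unknown with genuine forcing: multiply through by the exponential of the integrated coefficient and the left side closes into one derivative.


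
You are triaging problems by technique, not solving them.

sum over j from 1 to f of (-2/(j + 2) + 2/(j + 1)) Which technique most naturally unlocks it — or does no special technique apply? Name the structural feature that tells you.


Verdict: telescoping — the summand is built as 2/(j + 1) minus its own successor — adjacent terms annihilate down the line.


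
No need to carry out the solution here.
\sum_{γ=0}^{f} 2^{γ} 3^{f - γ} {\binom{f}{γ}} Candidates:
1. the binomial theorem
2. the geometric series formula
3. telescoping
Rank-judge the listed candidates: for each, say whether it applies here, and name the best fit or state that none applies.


Verdict: the binomial theorem — terms weighting {\binom{f}{γ}} against matched powers of 2 and 3 reassemble into (2 + 3)^f by the binomial theorem.
- the binomial theorem — applies; the problem has the shape this method handles.
- the geometric series formula: dividing successive terms gives an index-dependent quantity, not a constant.
- telescoping: in the displayed form, no term reappears at a neighboring index to cancel against.


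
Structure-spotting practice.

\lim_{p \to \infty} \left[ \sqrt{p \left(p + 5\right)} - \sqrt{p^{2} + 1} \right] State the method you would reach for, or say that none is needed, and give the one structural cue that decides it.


Technique: conjugate multiplication — both pieces blow up but their difference is finite; the conjugate trick rationalizes \sqrt{p \left(p + 5\right)} - \sqrt{p^{2} + 1}.


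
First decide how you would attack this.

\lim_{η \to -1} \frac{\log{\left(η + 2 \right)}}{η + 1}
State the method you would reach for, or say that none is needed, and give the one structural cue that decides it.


Technique: l'Hôpital's rule (0/0) — substituting -1 gives 0 over 0; differentiate top and bottom once and re-evaluate. A local series expansion at the point resolves it as well; the rule is the packaged version of that step.


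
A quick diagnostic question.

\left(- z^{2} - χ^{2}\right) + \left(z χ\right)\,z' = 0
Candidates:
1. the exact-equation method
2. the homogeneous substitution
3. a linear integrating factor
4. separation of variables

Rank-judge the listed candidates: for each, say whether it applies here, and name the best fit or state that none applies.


Verdict: the homogeneous substitution — solved for the derivative, the right side is unchanged under scaling χ and z together — it depends only on the ratio z/χ, so substitute a single ratio variable. A Bernoulli substitution is a fair alternative on this equation directly; the homogeneous reading takes it as given.
- the exact-equation method — exactness fails on the nose — the mixed partials do not match.
- the homogeneous substitution: yes, a natural case for it.
- a linear integrating factor — a nonlinear term in the unknown puts this outside the integrating-factor template.
- separation of variables — the two dependences do not factor apart.


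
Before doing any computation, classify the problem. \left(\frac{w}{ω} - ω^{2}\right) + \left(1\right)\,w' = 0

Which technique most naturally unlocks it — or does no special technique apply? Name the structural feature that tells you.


Technique: a linear integrating factor — the unknown enters only to the first power against a nonzero forcing term — the integrating-factor template applies directly.


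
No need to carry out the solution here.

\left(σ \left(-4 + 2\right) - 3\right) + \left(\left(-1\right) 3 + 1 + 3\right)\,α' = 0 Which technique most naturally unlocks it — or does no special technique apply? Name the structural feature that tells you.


Verdict: no special technique — solved for the derivative, no α appears — this is antidifferentiation in σ wearing ODE clothing.


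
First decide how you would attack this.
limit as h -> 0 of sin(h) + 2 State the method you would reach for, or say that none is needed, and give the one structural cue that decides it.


Diagnosis: no special technique — nothing blocks direct substitution at 0: plug in and finish.


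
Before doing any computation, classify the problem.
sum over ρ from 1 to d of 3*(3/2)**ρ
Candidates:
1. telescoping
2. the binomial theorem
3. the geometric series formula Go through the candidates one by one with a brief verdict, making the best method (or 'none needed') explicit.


Verdict: the geometric series formula — check a ratio of consecutive terms: it is 3/2, independent of the index, so the geometric formula closes the sum.
- telescoping: computed from the summand as displayed, the partial sums build up without the pairwise collapse telescoping exploits.
- the binomial theorem — no binomial coefficients pair with matched powers.
- the geometric series formula: a fit — the right tool for this form.


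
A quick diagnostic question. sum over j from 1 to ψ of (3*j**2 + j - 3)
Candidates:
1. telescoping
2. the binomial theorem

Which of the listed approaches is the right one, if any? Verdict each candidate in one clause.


Best approach: no special technique — constant-multiple powers of j with no cancellation partners and no common ratio — use the standard power-sum formulas.
- telescoping — computed from the summand as displayed, the partial sums build up without the pairwise collapse telescoping exploits.
- the binomial theorem — the terms do not reassemble into a binomial power.


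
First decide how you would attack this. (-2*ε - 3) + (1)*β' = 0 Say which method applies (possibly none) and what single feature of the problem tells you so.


Technique: no special technique — the slope is a pure function of ε; integrate both sides and be done.


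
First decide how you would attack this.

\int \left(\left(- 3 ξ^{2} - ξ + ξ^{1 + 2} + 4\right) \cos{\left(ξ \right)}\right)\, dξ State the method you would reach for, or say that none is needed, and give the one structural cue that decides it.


Verdict: integration by parts — a polynomial (- 3 ξ^{2} - ξ + ξ^{1 + 2} + 4) against the kernel \cos{\left(ξ \right)} is the signature bounded-ladder case for integration by parts.


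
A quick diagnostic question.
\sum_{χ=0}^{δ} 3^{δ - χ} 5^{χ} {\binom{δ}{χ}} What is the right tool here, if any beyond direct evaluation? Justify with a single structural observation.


Verdict: the binomial theorem — {\binom{δ}{χ}} weighting matched powers of 5 and 3 is the expanded form of (5 + 3)^δ — fold it back up.


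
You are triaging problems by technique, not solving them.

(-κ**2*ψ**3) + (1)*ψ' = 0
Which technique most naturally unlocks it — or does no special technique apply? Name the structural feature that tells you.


Best approach: separation of variables — separating collects all ψ-dependence with the derivative and leaves all κ-dependence opposite: variables separate.


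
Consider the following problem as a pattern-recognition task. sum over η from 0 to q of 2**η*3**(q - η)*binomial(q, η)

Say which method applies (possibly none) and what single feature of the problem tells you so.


Best approach: the binomial theorem — the summand is term η of a binomial expansion in 2 and 3; the whole sum is a single power.


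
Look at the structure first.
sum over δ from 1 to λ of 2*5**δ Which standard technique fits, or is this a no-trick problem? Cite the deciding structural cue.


Method: the geometric series formula — term-over-term division gives 5 every time — index-free ratio, geometric sum formula applies.


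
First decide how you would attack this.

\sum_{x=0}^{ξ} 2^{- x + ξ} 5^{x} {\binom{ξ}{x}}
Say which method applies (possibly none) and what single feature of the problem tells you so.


Technique: the binomial theorem — the summand is term x of a binomial expansion in 5 and 2; the whole sum is a single power.


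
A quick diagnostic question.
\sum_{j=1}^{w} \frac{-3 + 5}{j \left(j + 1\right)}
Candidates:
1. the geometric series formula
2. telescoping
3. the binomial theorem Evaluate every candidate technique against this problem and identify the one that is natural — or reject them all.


Method: telescoping — the summand \frac{-3 + 5}{j \left(j + 1\right)} decomposes into fractions whose poles differ by an integer shift — the series collapses.
- the geometric series formula: dividing successive terms gives an index-dependent quantity, not a constant.
- telescoping: applies; the problem has the shape this method handles.
- the binomial theorem: the terms do not reassemble into a binomial power.


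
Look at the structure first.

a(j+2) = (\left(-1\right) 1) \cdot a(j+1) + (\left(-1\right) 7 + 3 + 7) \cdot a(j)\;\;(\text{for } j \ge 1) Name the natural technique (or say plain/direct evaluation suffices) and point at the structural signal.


Technique: the characteristic-root method — constant coefficients and linearity mean the ansatz r^j reduces it to solving the characteristic polynomial.


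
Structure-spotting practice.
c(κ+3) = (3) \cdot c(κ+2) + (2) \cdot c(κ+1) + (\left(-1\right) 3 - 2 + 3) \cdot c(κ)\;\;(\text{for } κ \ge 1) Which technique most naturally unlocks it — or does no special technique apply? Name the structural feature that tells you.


Best approach: the characteristic-root method — fixed numeric weights on consecutive terms and no forcing term added: the root method in its home territory.


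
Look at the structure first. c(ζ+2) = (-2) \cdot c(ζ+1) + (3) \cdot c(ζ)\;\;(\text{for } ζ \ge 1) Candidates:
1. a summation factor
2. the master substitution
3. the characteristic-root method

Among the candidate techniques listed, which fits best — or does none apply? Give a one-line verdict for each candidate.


Best approach: the characteristic-root method — constant coefficients and linearity mean the ansatz r^ζ reduces it to solving the characteristic polynomial.
- a summation factor — a summation factor telescopes one-step recursions; this one carries higher-order memory.
- the master substitution — no fixed divisor shrinks the index between calls.
- the characteristic-root method — yes — fits the structure here.


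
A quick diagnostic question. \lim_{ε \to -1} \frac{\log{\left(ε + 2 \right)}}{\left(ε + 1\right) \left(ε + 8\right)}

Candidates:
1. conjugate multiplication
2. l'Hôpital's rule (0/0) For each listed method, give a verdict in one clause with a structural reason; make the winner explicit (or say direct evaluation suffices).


Diagnosis: l'Hôpital's rule (0/0) — the 0/0 form at -1 is the signature situation for l'Hôpital's rule. Expanding numerator and denominator to first order gives the same value — the rule automates exactly that.
- conjugate multiplication: the conjugate move applies to radical differences, which this is not.
- l'Hôpital's rule (0/0) — yes — fits the structure here.


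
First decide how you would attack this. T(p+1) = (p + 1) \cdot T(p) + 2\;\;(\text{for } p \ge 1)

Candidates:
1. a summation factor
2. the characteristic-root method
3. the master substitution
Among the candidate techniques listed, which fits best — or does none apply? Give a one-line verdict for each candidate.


Best approach: a summation factor — the coefficient p + 1 drifts with the index, so no fixed root exists; normalizing by the cumulative product telescopes it.
- a summation factor: yes, a natural case for it.
- the characteristic-root method: the coefficients vary with the index, breaking the constant-coefficient structure the method needs.
- the master substitution — the recursive argument is a shift of the index, not a fixed fraction of it.


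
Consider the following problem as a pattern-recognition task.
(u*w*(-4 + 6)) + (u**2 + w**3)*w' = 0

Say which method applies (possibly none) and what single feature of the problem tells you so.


Best approach: the exact-equation method — equality of cross partials is the green light — assemble the potential function term by term.


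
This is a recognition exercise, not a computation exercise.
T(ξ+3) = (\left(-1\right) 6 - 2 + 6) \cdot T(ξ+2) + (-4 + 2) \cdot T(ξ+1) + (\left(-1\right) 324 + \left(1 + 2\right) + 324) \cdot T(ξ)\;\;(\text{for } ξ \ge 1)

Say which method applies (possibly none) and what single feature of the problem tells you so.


Best approach: the characteristic-root method — constant coefficients and linearity mean the ansatz r^ξ reduces it to solving the characteristic polynomial.


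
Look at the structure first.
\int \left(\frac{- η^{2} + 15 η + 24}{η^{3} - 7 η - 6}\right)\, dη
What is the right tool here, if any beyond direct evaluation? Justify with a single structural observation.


Best approach: partial fractions — once η^{3} - 7 η - 6 is factored, each root contributes a simple-fraction term; integrate them one at a time.


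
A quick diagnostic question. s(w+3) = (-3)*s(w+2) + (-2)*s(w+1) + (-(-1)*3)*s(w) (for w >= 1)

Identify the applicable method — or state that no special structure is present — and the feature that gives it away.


Diagnosis: the characteristic-root method — the recurrence treats every index alike (constant coefficients, no forcing) — precisely the regime where r^w trials close it.


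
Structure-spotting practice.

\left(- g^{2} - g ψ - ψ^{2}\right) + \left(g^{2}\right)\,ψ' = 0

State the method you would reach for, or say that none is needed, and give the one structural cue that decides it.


Best approach: the homogeneous substitution — the slope's numerator and denominator share total degree; set v = ψ/g and the equation drops to separable form.


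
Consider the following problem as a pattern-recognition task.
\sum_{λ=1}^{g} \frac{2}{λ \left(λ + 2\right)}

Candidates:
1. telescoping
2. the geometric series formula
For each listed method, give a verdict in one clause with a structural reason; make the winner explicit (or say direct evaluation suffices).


Method: telescoping — poles of \frac{2}{λ \left(λ + 2\right)} differ by an integer, the telltale of a telescoping partial-fraction sum.
- telescoping — yes, a natural case for it.
- the geometric series formula: the ratio of consecutive terms depends on the index.


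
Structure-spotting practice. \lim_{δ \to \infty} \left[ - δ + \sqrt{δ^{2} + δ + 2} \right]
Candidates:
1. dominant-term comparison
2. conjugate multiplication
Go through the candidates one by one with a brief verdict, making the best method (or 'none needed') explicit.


Technique: conjugate multiplication — the ∞ − ∞ radical form is the exact trigger for the conjugate maneuver.
- dominant-term comparison: leading-power comparison does not apply to this form.
- conjugate multiplication — yes, a natural case for it.


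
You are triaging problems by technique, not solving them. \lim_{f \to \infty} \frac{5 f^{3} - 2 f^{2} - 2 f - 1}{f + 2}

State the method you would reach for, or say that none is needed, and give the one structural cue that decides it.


Method: dominant-term comparison — divide by the highest power of f present: lower-order terms vanish and the dominant ratio remains. Differentiating the expression as a single quotient would eventually settle it as well; matching dominant growth settles it immediately.


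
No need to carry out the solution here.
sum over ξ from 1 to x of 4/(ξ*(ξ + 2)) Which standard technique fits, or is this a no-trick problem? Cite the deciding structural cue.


Diagnosis: telescoping — 4/(ξ*(ξ + 2)) decomposes into shift-paired simple fractions; the series telescopes to finitely many boundary pieces.


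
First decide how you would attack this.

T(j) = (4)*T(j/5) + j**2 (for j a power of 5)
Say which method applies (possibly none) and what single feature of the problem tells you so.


Method: the master substitution — recursion at j/5 is multiplicative in the index; logarithmic reindexing via j = 5^m linearizes it.


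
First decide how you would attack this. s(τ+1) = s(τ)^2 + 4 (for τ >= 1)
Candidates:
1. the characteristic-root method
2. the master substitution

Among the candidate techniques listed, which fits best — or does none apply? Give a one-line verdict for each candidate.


Technique: no special technique — the map from one term to the next is curved, not linear, so linear closed-form machinery does not attach.
- the characteristic-root method — nonlinearity rules out exponential-mode superposition from the start.
- the master substitution — the recursive argument is a shift of the index, not a fixed fraction of it.


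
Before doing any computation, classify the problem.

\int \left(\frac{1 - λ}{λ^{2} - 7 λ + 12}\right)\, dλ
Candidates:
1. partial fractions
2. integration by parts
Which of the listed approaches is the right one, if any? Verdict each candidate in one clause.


Technique: partial fractions — λ^{2} - 7 λ + 12 splits into linear pieces, so the quotient is a sum of simple fractions — decompose before integrating.
- partial fractions — yes, a natural case for it.
- integration by parts: the nonconstant-polynomial-times-standard-kernel pattern (an exp, sine, cosine, or logarithm partner) is absent.


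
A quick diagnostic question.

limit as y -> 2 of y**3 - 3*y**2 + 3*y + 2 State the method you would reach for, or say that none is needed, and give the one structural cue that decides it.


Verdict: no special technique — the expression is continuous at the evaluation point — substitute directly; no indeterminate form appears.


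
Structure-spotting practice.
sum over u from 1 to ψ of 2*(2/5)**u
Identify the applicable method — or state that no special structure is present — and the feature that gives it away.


Diagnosis: the geometric series formula — consecutive terms stand in a fixed index-free ratio — the geometric sum formula closes it.


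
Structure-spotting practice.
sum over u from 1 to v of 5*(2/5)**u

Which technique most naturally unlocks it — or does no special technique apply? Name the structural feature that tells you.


Technique: the geometric series formula — term-over-term division gives 2/5 every time — index-free ratio, geometric sum formula applies.


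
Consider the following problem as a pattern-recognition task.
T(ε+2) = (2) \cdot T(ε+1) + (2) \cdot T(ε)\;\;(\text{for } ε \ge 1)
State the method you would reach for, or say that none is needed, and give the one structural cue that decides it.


Technique: the characteristic-root method — linear, homogeneous, constant coefficients: solutions of the form r^ε exist — find the roots of the characteristic polynomial.


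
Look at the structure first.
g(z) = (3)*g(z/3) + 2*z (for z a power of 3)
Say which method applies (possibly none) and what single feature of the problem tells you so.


Best approach: the master substitution — the recursive call is at index z/3 rather than a shift, a divide-and-conquer shape — substituting z = 3^m linearizes it.


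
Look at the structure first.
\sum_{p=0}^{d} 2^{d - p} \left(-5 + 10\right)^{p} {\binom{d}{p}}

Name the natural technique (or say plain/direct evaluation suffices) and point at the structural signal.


Diagnosis: the binomial theorem — binomial coefficients against complementary powers of (-5 + 10) and 2: recognize the binomial expansion and resum.


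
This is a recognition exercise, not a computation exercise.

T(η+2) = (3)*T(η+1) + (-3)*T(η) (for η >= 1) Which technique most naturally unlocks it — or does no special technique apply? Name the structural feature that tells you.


Diagnosis: the characteristic-root method — fixed numeric weights on consecutive terms and no forcing term added: the root method in its home territory.


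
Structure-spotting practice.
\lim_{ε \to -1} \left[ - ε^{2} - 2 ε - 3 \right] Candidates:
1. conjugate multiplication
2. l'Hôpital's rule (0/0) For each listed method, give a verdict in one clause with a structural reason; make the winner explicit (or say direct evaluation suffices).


Best approach: no special technique — nothing blocks direct substitution at -1: plug in and finish.
- conjugate multiplication — rationalization has no target — no divergent radical difference appears.
- l'Hôpital's rule (0/0): substituting the point produces a determinate value, not a 0 over 0 clash.


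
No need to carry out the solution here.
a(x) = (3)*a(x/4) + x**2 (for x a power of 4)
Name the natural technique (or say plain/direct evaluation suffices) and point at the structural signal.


Diagnosis: the master substitution — the index is divided (x/4), not shifted — substitute x = 4^m to straighten it into a shift recurrence.


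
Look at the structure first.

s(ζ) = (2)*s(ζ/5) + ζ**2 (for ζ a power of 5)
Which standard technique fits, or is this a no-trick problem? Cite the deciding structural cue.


Technique: the master substitution — treat m = log base 5 of ζ as the new clock: one recursion step advances m by one while ζ scales by 5.


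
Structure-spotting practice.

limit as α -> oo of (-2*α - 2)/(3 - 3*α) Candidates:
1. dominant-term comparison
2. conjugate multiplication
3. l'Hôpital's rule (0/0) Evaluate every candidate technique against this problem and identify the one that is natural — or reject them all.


Technique: dominant-term comparison — divide by the highest power of α present: lower-order terms vanish and the dominant ratio remains.
- dominant-term comparison: yes, a natural case for it.
- conjugate multiplication: no divergent radical difference is present for a conjugate pair to cancel.
- l'Hôpital's rule (0/0): viewed as a single quotient this runs to ∞/∞, not the 0/0 clash this candidate addresses; an at-infinity variant of the rule would resolve it, but comparing leading growth reads the answer without differentiating.


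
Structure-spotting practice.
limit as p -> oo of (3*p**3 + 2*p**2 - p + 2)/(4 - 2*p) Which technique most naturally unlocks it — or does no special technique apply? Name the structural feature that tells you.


Best approach: dominant-term comparison — as p grows, only the highest-degree terms matter — compare leading terms and read the limit off. Viewed as a single quotient this is an ∞/∞ form — an at-infinity application of l'Hôpital's rule would also resolve it; comparing leading growth reads the answer without differentiating.


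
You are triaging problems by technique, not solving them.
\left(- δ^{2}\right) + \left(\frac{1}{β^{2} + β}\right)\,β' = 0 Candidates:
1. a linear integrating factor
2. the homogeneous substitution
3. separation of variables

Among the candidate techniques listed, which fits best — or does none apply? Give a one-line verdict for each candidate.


Technique: separation of variables — solved for the derivative, the right side factors as δ^{2} times β^{2} + β — all δ-dependence separates from all β-dependence. This doubles as a Bernoulli equation in the unknown as written; dividing and integrating works on it directly.
- a linear integrating factor: a nonlinear term in the unknown puts this outside the integrating-factor template.
- the homogeneous substitution: the ratio of the variables does not determine the slope.
- separation of variables — yes — fits the structure here.


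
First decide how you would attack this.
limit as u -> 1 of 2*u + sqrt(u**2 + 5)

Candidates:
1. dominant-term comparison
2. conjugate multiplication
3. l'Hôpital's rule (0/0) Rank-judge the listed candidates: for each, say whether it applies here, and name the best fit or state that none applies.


Best approach: no special technique — the function is continuous at 1; evaluation is itself the limit, no machinery required.
- dominant-term comparison: no ranking of term growth rates resolves the limit here.
- conjugate multiplication — rationalization has no target — no divergent radical difference appears.
- l'Hôpital's rule (0/0): substituting the point gives a finite value outright — there is no indeterminate clash to repair.


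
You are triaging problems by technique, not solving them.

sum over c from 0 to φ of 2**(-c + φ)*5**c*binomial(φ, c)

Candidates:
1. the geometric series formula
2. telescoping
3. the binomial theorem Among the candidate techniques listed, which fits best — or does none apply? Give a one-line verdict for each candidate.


Method: the binomial theorem — binomial coefficients against complementary powers of 5 and 2: recognize the binomial expansion and resum.
- the geometric series formula: the ratio of consecutive terms depends on the index.
- telescoping: neither a shifted-difference shape nor integer-spaced poles are present.
- the binomial theorem: yes — fits the structure here.


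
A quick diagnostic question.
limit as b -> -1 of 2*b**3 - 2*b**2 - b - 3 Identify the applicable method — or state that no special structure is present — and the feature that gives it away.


Technique: no special technique — no vanishing denominator and no indeterminate clash at the point — evaluation is immediate.


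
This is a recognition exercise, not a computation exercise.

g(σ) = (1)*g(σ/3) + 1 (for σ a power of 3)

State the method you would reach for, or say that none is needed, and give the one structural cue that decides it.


Technique: the master substitution — the argument σ/3 divides the index by 3; the standard σ = 3^m substitution converts it to a constant-shift recurrence.


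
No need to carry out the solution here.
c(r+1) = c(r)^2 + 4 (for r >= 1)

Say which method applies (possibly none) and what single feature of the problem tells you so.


Best approach: no special technique — no ansatz, no master substitution, no summation factor survives the nonlinearity here.


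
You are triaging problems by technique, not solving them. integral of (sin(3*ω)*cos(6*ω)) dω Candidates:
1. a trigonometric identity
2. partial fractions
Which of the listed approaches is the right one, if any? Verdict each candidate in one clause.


Technique: a trigonometric identity — two sinusoids at different rates multiply in sin(3*ω)*cos(6*ω); the product-to-sum identity uncouples them.
- a trigonometric identity — yes — fits the structure here.
- partial fractions: the expression is not a ratio of polynomials that decomposes further.


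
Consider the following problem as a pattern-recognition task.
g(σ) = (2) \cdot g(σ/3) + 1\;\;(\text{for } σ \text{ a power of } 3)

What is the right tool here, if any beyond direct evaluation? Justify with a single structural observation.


Diagnosis: the master substitution — the argument contracts 3-fold per step: reindex σ exponentially and solve the linear recurrence in the new index.


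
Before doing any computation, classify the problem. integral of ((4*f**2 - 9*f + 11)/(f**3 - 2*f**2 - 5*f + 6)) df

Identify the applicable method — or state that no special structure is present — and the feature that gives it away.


Best approach: partial fractions — with f**3 - 2*f**2 - 5*f + 6 factorable and the degree on top strictly smaller, simple-fraction decomposition is immediate.


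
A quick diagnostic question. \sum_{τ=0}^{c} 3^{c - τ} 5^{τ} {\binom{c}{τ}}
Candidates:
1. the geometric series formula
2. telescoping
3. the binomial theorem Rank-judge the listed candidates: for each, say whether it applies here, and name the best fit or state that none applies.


Technique: the binomial theorem — terms weighting {\binom{c}{τ}} against matched powers of 5 and 3 reassemble into (5 + 3)^c by the binomial theorem.
- the geometric series formula — consecutive terms are not related by a fixed multiplier.
- telescoping — the summand is not presented as a shifted difference — a telescoping rewrite may exist, but the displayed structure does not offer one.
- the binomial theorem — yes, a natural case for it.


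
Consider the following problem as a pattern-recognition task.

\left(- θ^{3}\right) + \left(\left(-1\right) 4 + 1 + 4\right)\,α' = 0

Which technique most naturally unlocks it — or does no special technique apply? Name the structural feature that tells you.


Best approach: no special technique — with α absent the equation is not coupled at all: direct integration in θ.


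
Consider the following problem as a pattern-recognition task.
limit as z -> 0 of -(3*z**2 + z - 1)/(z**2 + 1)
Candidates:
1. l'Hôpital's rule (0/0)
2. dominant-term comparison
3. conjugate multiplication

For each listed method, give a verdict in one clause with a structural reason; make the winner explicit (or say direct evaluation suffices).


Verdict: no special technique — the expression is continuous at the evaluation point — substitute directly; no indeterminate form appears.
- l'Hôpital's rule (0/0): substituting the point produces a determinate value, not a 0 over 0 clash.
- dominant-term comparison: no dominant-degree comparison decides it.
- conjugate multiplication: no difference of divergent radicals appears, so rationalizing has nothing to cancel.


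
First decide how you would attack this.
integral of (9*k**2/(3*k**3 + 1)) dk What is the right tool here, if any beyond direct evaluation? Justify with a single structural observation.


Method: u-substitution — everything non-trivial happens through the inner expression 3*k**3 + 1, and its derivative accounts for the remaining factor up to a constant, so set u = 3*k**3 + 1.


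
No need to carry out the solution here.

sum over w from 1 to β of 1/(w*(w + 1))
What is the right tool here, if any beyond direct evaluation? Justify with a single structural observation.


Technique: telescoping — split 1/(w*(w + 1)) by partial fractions and the pieces are one function at shifted arguments — interior terms cancel.


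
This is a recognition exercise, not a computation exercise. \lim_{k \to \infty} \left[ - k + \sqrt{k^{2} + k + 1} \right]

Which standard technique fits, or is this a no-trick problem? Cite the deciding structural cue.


Method: conjugate multiplication — divergence minus divergence hides a finite answer — expose it by pairing \sqrt{k^{2} + k + 1} - k with its conjugate.


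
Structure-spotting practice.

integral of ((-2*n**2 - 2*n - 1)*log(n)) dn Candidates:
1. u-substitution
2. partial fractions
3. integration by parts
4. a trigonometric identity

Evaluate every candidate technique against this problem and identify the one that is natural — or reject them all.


Technique: integration by parts — the presence of log(n) against a polynomial factor is the standard differentiate-the-log setup.
- u-substitution: no subexpression of the integrand serves as a whole-integral substitution inner — individual terms may offer their own, but none carries its derivative as a factor of the full integrand; a working change of variable would have to be constructed from outside the expression.
- partial fractions — the expression is not a ratio of polynomials that decomposes further.
- integration by parts: yes — fits the structure here.
- a trigonometric identity: there is no trigonometric structure at all — the integrand carries no sine or cosine to rewrite.


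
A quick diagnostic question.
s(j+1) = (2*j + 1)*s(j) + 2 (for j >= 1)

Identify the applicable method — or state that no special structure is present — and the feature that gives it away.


Technique: a summation factor — it is first-order linear but the coefficient 2*j + 1 depends on the index, so multiply through by a summation factor to telescope it.


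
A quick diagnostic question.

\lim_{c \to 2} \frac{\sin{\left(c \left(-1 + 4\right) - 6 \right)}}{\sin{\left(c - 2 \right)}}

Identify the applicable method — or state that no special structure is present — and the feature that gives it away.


Verdict: l'Hôpital's rule (0/0) — the 0/0 form at 2 is the signature situation for l'Hôpital's rule. A first-order expansion at the point is an equally standard path; the rule packages it.


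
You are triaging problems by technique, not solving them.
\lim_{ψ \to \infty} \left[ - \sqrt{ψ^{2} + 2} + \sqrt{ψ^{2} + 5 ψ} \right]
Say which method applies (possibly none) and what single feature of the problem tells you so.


Best approach: conjugate multiplication — turning the difference into a conjugate-rationalized ratio makes the limit readable.


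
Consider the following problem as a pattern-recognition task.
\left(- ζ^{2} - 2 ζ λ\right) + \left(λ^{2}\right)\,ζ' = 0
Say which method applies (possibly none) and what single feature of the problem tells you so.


Technique: the homogeneous substitution — the slope's numerator and denominator have matching total degree, so it depends only on ζ/λ and the ratio substitution collapses it. A Bernoulli rewrite works here as the equation stands — the homogeneous substitution is the more immediate reading.


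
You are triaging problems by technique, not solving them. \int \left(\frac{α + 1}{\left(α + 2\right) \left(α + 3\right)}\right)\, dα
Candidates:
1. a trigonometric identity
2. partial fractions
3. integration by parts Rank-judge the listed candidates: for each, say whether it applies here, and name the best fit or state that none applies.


Technique: partial fractions — a proper rational integrand whose denominator splits into simpler factors — decompose into partial fractions first.
- a trigonometric identity: no sine or cosine appears, so there is nothing for a trigonometric identity to act on.
- partial fractions: yes, a natural case for it.
- integration by parts: there is no nonconstant-polynomial-times-kernel split with an exp, sine, cosine (degree-1 argument), or logarithm partner.


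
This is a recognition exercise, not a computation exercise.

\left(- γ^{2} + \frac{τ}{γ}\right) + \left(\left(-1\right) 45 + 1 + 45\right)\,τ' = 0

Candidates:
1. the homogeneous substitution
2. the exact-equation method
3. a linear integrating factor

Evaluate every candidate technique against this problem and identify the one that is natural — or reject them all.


Method: a linear integrating factor — the unknown enters only to the first power against a nonzero forcing term — the integrating-factor template applies directly.
- the homogeneous substitution — the ratio of the variables does not determine the slope.
- the exact-equation method — exactness fails on the nose — the mixed partials do not match.
- a linear integrating factor: a fit — the right tool for this form.
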